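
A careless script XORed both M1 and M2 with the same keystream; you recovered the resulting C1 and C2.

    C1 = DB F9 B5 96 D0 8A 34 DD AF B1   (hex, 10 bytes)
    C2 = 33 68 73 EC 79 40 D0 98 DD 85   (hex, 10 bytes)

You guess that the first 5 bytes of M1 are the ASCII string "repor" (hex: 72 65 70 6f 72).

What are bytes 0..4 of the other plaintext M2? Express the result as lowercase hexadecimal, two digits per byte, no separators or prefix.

First, C1 ⊕ C2 = (M1 ⊕ K) ⊕ (M2 ⊕ K) = M1 ⊕ M2, so the key drops out. Then M2 = (M1 ⊕ M2) ⊕ M1 over the first 5 bytes.
byte 0: (db ⊕ 33) ⊕ 72 = e8 ⊕ 72 = 9a
byte 1: (f9 ⊕ 68) ⊕ 65 = 91 ⊕ 65 = f4
byte 2: (b5 ⊕ 73) ⊕ 70 = c6 ⊕ 70 = b6
byte 3: (96 ⊕ ec) ⊕ 6f = 7a ⊕ 6f = 15
byte 4: (d0 ⊕ 79) ⊕ 72 = a9 ⊕ 72 = db

9af4b615db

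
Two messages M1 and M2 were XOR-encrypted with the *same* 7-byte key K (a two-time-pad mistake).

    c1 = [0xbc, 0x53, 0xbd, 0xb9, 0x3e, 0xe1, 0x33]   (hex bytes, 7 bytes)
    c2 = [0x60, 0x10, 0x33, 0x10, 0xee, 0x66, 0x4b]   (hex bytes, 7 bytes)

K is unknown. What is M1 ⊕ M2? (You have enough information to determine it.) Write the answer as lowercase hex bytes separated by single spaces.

c1 ⊕ c2 = (M1 ⊕ K) ⊕ (M2 ⊕ K) = M1 ⊕ M2 — the shared key cancels under XOR.
byte 0: bc ^ 60 = dc
byte 1: 53 ^ 10 = 43
byte 2: bd ^ 33 = 8e
byte 3: b9 ^ 10 = a9
byte 4: 3e ^ ee = d0
byte 5: e1 ^ 66 = 87
byte 6: 33 ^ 4b = 78

dc 43 8e a9 d0 87 78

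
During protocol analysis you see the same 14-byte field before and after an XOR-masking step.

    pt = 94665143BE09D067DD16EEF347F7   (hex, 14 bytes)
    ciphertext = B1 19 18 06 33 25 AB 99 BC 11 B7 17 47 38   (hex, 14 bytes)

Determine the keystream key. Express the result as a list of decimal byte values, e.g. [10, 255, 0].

Since ciphertext = pt ⊕ key, XORing both sides with pt gives key = pt ⊕ ciphertext.
byte 0: 94 ⊕ b1 = 25
byte 1: 66 ⊕ 19 = 7f
byte 2: 51 ⊕ 18 = 49
byte 3: 43 ⊕ 06 = 45
byte 4: be ⊕ 33 = 8d
byte 5: 09 ⊕ 25 = 2c
byte 6: d0 ⊕ ab = 7b
byte 7: 67 ⊕ 99 = fe
byte 8: dd ⊕ bc = 61
byte 9: 16 ⊕ 11 = 07
byte 10: ee ⊕ b7 = 59
byte 11: f3 ⊕ 17 = e4
byte 12: 47 ⊕ 47 = 00
byte 13: f7 ⊕ 38 = cf

[37, 127, 73, 69, 141, 44, 123, 254, 97, 7, 89, 228, 0, 207]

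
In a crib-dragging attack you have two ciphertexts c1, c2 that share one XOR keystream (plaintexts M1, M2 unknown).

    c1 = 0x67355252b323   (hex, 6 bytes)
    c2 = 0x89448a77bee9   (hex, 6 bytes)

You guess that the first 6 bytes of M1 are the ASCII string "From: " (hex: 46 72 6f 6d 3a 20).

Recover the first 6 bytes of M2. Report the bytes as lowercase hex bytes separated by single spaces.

First, c1 ⊕ c2 = (M1 ⊕ K) ⊕ (M2 ⊕ K) = M1 ⊕ M2, so the key drops out. Then M2 = (M1 ⊕ M2) ⊕ M1 over the first 6 bytes.
byte 0: (67 xor 89) xor 46 = ee xor 46 = a8
byte 1: (35 xor 44) xor 72 = 71 xor 72 = 03
byte 2: (52 xor 8a) xor 6f = d8 xor 6f = b7
byte 3: (52 xor 77) xor 6d = 25 xor 6d = 48
byte 4: (b3 xor be) xor 3a = 0d xor 3a = 37
byte 5: (23 xor e9) xor 20 = ca xor 20 = ea

a8 03 b7 48 37 ea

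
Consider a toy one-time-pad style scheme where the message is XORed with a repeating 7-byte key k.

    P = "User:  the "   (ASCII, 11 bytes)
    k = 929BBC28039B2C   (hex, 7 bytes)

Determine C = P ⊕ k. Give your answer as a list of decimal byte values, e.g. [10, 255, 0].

[199, 232, 217, 90, 57, 187, 12, 230, 243, 217, 8]

The 7-byte key repeats, so the effective keystream is 92 9b bc 28 03 9b 2c 92 9b bc 28.
byte 0: 55 ^ 92 = c7
byte 1: 73 ^ 9b = e8
byte 2: 65 ^ bc = d9
byte 3: 72 ^ 28 = 5a
byte 4: 3a ^ 03 = 39
byte 5: 20 ^ 9b = bb
byte 6: 20 ^ 2c = 0c
byte 7: 74 ^ 92 = e6
byte 8: 68 ^ 9b = f3
byte 9: 65 ^ bc = d9
byte 10: 20 ^ 28 = 08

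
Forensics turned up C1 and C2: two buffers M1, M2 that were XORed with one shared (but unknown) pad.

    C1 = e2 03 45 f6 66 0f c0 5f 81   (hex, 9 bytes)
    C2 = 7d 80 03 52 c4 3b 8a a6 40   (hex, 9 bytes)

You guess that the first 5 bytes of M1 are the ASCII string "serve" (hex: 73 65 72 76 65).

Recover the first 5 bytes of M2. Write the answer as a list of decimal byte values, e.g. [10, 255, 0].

[236, 230, 52, 210, 199]

First, C1 ⊕ C2 = (M1 ⊕ K) ⊕ (M2 ⊕ K) = M1 ⊕ M2, so the key drops out. Then M2 = (M1 ⊕ M2) ⊕ M1 over the first 5 bytes.
byte 0: (e2 XOR 7d) XOR 73 = 9f XOR 73 = ec
byte 1: (03 XOR 80) XOR 65 = 83 XOR 65 = e6
byte 2: (45 XOR 03) XOR 72 = 46 XOR 72 = 34
byte 3: (f6 XOR 52) XOR 76 = a4 XOR 76 = d2
byte 4: (66 XOR c4) XOR 65 = a2 XOR 65 = c7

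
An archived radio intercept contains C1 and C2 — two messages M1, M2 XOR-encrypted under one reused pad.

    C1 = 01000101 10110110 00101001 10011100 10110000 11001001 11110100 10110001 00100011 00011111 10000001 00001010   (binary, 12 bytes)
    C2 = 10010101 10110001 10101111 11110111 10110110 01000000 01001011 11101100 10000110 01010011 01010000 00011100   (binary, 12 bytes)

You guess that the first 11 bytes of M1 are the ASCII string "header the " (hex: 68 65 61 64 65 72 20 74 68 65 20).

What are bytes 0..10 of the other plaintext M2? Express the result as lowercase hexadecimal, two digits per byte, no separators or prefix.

First, C1 ⊕ C2 = (M1 ⊕ K) ⊕ (M2 ⊕ K) = M1 ⊕ M2, so the key drops out. Then M2 = (M1 ⊕ M2) ⊕ M1 over the first 11 bytes.
byte 0: (45 xor 95) xor 68 = d0 xor 68 = b8
byte 1: (b6 xor b1) xor 65 = 07 xor 65 = 62
byte 2: (29 xor af) xor 61 = 86 xor 61 = e7
byte 3: (9c xor f7) xor 64 = 6b xor 64 = 0f
byte 4: (b0 xor b6) xor 65 = 06 xor 65 = 63
byte 5: (c9 xor 40) xor 72 = 89 xor 72 = fb
byte 6: (f4 xor 4b) xor 20 = bf xor 20 = 9f
byte 7: (b1 xor ec) xor 74 = 5d xor 74 = 29
byte 8: (23 xor 86) xor 68 = a5 xor 68 = cd
byte 9: (1f xor 53) xor 65 = 4c xor 65 = 29
byte 10: (81 xor 50) xor 20 = d1 xor 20 = f1

b862e70f63fb9f29cd29f1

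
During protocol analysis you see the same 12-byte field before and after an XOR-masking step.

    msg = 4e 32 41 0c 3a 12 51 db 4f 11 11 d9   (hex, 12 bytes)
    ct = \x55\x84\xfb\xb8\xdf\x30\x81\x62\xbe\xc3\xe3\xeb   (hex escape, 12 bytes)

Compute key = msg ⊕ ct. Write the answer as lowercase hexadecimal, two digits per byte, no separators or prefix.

Since ct = msg ⊕ key, XORing both sides with msg gives key = msg ⊕ ct.
4e ⊕ 55 = 1b
32 ⊕ 84 = b6
41 ⊕ fb = ba
0c ⊕ b8 = b4
3a ⊕ df = e5
12 ⊕ 30 = 22
51 ⊕ 81 = d0
db ⊕ 62 = b9
4f ⊕ be = f1
11 ⊕ c3 = d2
11 ⊕ e3 = f2
d9 ⊕ eb = 32

1bb6bab4e522d0b9f1d2f232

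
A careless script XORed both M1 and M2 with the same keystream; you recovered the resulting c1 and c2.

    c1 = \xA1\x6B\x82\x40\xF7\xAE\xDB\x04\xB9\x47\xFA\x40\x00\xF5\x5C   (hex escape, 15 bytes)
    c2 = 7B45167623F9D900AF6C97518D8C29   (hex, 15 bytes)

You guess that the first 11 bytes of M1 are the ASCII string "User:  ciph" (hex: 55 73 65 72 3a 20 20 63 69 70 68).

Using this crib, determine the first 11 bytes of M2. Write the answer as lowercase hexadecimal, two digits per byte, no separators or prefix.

8f5df144ee7722677f5b05

First, c1 ⊕ c2 = (M1 ⊕ K) ⊕ (M2 ⊕ K) = M1 ⊕ M2, so the key drops out. Then M2 = (M1 ⊕ M2) ⊕ M1 over the first 11 bytes.
byte 0: (a1 XOR 7b) XOR 55 = da XOR 55 = 8f
byte 1: (6b XOR 45) XOR 73 = 2e XOR 73 = 5d
byte 2: (82 XOR 16) XOR 65 = 94 XOR 65 = f1
byte 3: (40 XOR 76) XOR 72 = 36 XOR 72 = 44
byte 4: (f7 XOR 23) XOR 3a = d4 XOR 3a = ee
byte 5: (ae XOR f9) XOR 20 = 57 XOR 20 = 77
byte 6: (db XOR d9) XOR 20 = 02 XOR 20 = 22
byte 7: (04 XOR 00) XOR 63 = 04 XOR 63 = 67
byte 8: (b9 XOR af) XOR 69 = 16 XOR 69 = 7f
byte 9: (47 XOR 6c) XOR 70 = 2b XOR 70 = 5b
byte 10: (fa XOR 97) XOR 68 = 6d XOR 68 = 05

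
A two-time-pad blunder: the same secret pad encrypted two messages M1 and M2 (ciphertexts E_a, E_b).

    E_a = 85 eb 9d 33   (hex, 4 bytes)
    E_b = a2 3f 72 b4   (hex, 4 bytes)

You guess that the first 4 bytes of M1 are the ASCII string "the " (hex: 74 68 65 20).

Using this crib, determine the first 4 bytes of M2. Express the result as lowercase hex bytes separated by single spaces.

First, E_a ⊕ E_b = (M1 ⊕ K) ⊕ (M2 ⊕ K) = M1 ⊕ M2, so the key drops out. Then M2 = (M1 ⊕ M2) ⊕ M1 over the first 4 bytes.
byte 0: (85 ⊕ a2) ⊕ 74 = 27 ⊕ 74 = 53
byte 1: (eb ⊕ 3f) ⊕ 68 = d4 ⊕ 68 = bc
byte 2: (9d ⊕ 72) ⊕ 65 = ef ⊕ 65 = 8a
byte 3: (33 ⊕ b4) ⊕ 20 = 87 ⊕ 20 = a7

53 bc 8a a7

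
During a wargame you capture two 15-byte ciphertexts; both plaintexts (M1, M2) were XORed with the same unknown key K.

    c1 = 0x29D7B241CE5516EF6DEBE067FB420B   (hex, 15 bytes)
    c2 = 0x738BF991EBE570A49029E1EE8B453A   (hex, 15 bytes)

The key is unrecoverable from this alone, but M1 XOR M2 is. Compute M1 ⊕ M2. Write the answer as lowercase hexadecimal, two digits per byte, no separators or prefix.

c1 ⊕ c2 = (M1 ⊕ K) ⊕ (M2 ⊕ K) = M1 ⊕ M2 — the shared key cancels under XOR.
 41 XOR 115 =  90
215 XOR 139 =  92
178 XOR 249 =  75
 65 XOR 145 = 208
206 XOR 235 =  37
 85 XOR 229 = 176
 22 XOR 112 = 102
239 XOR 164 =  75
109 XOR 144 = 253
235 XOR  41 = 194
224 XOR 225 =   1
103 XOR 238 = 137
251 XOR 139 = 112
 66 XOR  69 =   7
 11 XOR  58 =  49

5a5c4bd025b0664bfdc20189700731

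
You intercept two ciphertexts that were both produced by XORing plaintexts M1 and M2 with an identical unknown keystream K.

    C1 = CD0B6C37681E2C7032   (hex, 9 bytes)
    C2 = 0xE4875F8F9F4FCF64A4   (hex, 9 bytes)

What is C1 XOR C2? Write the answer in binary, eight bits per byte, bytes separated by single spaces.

00101001 10001100 00110011 10111000 11110111 01010001 11100011 00010100 10010110

C1 ⊕ C2 = (M1 ⊕ K) ⊕ (M2 ⊕ K) = M1 ⊕ M2 — the shared key cancels under XOR.
11001101 ⊕ 11100100 = 00101001
00001011 ⊕ 10000111 = 10001100
01101100 ⊕ 01011111 = 00110011
00110111 ⊕ 10001111 = 10111000
01101000 ⊕ 10011111 = 11110111
00011110 ⊕ 01001111 = 01010001
00101100 ⊕ 11001111 = 11100011
01110000 ⊕ 01100100 = 00010100
00110010 ⊕ 10100100 = 10010110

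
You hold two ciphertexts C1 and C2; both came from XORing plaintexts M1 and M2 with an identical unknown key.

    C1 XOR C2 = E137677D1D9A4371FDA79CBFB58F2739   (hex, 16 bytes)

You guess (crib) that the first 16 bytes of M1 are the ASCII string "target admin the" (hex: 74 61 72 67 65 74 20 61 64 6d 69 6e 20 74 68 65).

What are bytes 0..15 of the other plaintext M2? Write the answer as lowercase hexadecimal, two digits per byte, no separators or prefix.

Since C1 ⊕ C2 = M1 ⊕ M2, XORing with the guessed M1 bytes yields the corresponding M2 bytes: M2 = (C1 ⊕ C2) ⊕ M1.
e1 ^ 74 = 95
37 ^ 61 = 56
67 ^ 72 = 15
7d ^ 67 = 1a
1d ^ 65 = 78
9a ^ 74 = ee
43 ^ 20 = 63
71 ^ 61 = 10
fd ^ 64 = 99
a7 ^ 6d = ca
9c ^ 69 = f5
bf ^ 6e = d1
b5 ^ 20 = 95
8f ^ 74 = fb
27 ^ 68 = 4f
39 ^ 65 = 5c

9556151a78ee631099caf5d195fb4f5c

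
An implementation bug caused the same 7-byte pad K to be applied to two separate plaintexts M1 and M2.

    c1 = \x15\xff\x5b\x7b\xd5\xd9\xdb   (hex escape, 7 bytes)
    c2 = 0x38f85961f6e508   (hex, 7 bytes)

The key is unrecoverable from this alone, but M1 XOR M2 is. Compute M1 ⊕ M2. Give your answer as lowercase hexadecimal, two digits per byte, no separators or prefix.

2d07021a233cd3

c1 ⊕ c2 = (M1 ⊕ K) ⊕ (M2 ⊕ K) = M1 ⊕ M2 — the shared key cancels under XOR.
15 xor 38 = 2d
ff xor f8 = 07
5b xor 59 = 02
7b xor 61 = 1a
d5 xor f6 = 23
d9 xor e5 = 3c
db xor 08 = d3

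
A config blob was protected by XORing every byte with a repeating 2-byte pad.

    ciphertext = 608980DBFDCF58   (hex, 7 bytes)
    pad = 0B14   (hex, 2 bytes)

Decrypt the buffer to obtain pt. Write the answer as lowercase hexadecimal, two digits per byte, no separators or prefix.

6b9d8bcff6db53

The 2-byte key repeats, so the effective keystream is 0b 14 0b 14 0b 14 0b.
byte 0: 60 xor 0b = 6b
byte 1: 89 xor 14 = 9d
byte 2: 80 xor 0b = 8b
byte 3: db xor 14 = cf
byte 4: fd xor 0b = f6
byte 5: cf xor 14 = db
byte 6: 58 xor 0b = 53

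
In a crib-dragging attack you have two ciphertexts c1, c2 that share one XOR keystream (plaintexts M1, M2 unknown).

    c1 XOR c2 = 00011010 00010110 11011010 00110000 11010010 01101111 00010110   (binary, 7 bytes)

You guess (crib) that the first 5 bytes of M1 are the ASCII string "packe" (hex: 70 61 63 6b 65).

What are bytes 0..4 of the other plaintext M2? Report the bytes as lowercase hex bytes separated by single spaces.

6a 77 b9 5b b7

Since c1 ⊕ c2 = M1 ⊕ M2, XORing with the guessed M1 bytes yields the corresponding M2 bytes: M2 = (c1 ⊕ c2) ⊕ M1.
00011010 ⊕ 01110000 = 01101010
00010110 ⊕ 01100001 = 01110111
11011010 ⊕ 01100011 = 10111001
00110000 ⊕ 01101011 = 01011011
11010010 ⊕ 01100101 = 10110111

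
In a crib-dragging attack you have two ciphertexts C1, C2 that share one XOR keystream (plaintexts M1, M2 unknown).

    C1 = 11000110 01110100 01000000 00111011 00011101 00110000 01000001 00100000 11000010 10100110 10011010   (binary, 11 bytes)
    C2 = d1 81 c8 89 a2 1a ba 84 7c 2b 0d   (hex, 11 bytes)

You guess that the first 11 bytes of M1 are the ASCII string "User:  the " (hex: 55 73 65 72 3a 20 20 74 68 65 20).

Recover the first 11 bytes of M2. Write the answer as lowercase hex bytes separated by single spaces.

First, C1 ⊕ C2 = (M1 ⊕ K) ⊕ (M2 ⊕ K) = M1 ⊕ M2, so the key drops out. Then M2 = (M1 ⊕ M2) ⊕ M1 over the first 11 bytes.
byte 0: (c6 ^ d1) ^ 55 = 17 ^ 55 = 42
byte 1: (74 ^ 81) ^ 73 = f5 ^ 73 = 86
byte 2: (40 ^ c8) ^ 65 = 88 ^ 65 = ed
byte 3: (3b ^ 89) ^ 72 = b2 ^ 72 = c0
byte 4: (1d ^ a2) ^ 3a = bf ^ 3a = 85
byte 5: (30 ^ 1a) ^ 20 = 2a ^ 20 = 0a
byte 6: (41 ^ ba) ^ 20 = fb ^ 20 = db
byte 7: (20 ^ 84) ^ 74 = a4 ^ 74 = d0
byte 8: (c2 ^ 7c) ^ 68 = be ^ 68 = d6
byte 9: (a6 ^ 2b) ^ 65 = 8d ^ 65 = e8
byte 10: (9a ^ 0d) ^ 20 = 97 ^ 20 = b7

42 86 ed c0 85 0a db d0 d6 e8 b7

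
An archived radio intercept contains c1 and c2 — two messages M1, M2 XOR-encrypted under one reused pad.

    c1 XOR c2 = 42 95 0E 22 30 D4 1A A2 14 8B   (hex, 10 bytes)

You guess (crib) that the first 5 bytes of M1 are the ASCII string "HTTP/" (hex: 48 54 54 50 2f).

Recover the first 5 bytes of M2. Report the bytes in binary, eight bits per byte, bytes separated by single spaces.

Since c1 ⊕ c2 = M1 ⊕ M2, XORing with the guessed M1 bytes yields the corresponding M2 bytes: M2 = (c1 ⊕ c2) ⊕ M1.
01000010 XOR 01001000 = 00001010
10010101 XOR 01010100 = 11000001
00001110 XOR 01010100 = 01011010
00100010 XOR 01010000 = 01110010
00110000 XOR 00101111 = 00011111

00001010 11000001 01011010 01110010 00011111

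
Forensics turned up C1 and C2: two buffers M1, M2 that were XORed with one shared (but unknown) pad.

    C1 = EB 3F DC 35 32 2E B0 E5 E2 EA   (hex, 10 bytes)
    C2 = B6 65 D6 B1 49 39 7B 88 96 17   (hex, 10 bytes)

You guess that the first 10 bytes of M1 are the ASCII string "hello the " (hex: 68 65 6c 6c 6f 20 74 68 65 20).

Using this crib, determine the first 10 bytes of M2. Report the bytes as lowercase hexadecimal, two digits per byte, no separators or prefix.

First, C1 ⊕ C2 = (M1 ⊕ K) ⊕ (M2 ⊕ K) = M1 ⊕ M2, so the key drops out. Then M2 = (M1 ⊕ M2) ⊕ M1 over the first 10 bytes.
byte 0: (eb XOR b6) XOR 68 = 5d XOR 68 = 35
byte 1: (3f XOR 65) XOR 65 = 5a XOR 65 = 3f
byte 2: (dc XOR d6) XOR 6c = 0a XOR 6c = 66
byte 3: (35 XOR b1) XOR 6c = 84 XOR 6c = e8
byte 4: (32 XOR 49) XOR 6f = 7b XOR 6f = 14
byte 5: (2e XOR 39) XOR 20 = 17 XOR 20 = 37
byte 6: (b0 XOR 7b) XOR 74 = cb XOR 74 = bf
byte 7: (e5 XOR 88) XOR 68 = 6d XOR 68 = 05
byte 8: (e2 XOR 96) XOR 65 = 74 XOR 65 = 11
byte 9: (ea XOR 17) XOR 20 = fd XOR 20 = dd

353f66e81437bf0511dd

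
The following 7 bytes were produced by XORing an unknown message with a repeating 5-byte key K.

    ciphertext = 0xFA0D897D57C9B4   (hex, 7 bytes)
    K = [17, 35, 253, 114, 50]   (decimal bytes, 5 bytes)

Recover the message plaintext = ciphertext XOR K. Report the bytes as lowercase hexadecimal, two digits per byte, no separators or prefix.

eb2e740f65d897

The 5-byte key repeats, so the effective keystream is 11 23 fd 72 32 11 23.
byte 0: 11111010 XOR 00010001 = 11101011
byte 1: 00001101 XOR 00100011 = 00101110
byte 2: 10001001 XOR 11111101 = 01110100
byte 3: 01111101 XOR 01110010 = 00001111
byte 4: 01010111 XOR 00110010 = 01100101
byte 5: 11001001 XOR 00010001 = 11011000
byte 6: 10110100 XOR 00100011 = 10010111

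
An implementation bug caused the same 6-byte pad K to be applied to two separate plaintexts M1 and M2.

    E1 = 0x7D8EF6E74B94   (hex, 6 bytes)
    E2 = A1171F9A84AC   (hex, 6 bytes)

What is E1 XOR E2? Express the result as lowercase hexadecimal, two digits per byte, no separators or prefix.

dc99e97dcf38

E1 ⊕ E2 = (M1 ⊕ K) ⊕ (M2 ⊕ K) = M1 ⊕ M2 — the shared key cancels under XOR.
7d ^ a1 = dc
8e ^ 17 = 99
f6 ^ 1f = e9
e7 ^ 9a = 7d
4b ^ 84 = cf
94 ^ ac = 38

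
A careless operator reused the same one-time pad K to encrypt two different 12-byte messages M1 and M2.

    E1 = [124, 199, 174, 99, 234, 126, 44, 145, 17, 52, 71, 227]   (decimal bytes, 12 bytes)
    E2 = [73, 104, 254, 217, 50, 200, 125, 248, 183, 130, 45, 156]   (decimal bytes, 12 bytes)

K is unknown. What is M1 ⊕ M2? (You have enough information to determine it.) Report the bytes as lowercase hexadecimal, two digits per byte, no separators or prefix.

E1 ⊕ E2 = (M1 ⊕ K) ⊕ (M2 ⊕ K) = M1 ⊕ M2 — the shared key cancels under XOR.
7c XOR 49 = 35
c7 XOR 68 = af
ae XOR fe = 50
63 XOR d9 = ba
ea XOR 32 = d8
7e XOR c8 = b6
2c XOR 7d = 51
91 XOR f8 = 69
11 XOR b7 = a6
34 XOR 82 = b6
47 XOR 2d = 6a
e3 XOR 9c = 7f

35af50bad8b65169a6b66a7f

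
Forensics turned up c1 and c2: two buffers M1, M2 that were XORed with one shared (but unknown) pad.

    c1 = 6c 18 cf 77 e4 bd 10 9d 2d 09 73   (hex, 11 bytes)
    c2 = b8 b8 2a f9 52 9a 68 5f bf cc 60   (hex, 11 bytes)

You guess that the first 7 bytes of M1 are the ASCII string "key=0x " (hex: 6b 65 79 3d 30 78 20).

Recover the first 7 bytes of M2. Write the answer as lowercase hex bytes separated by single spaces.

First, c1 ⊕ c2 = (M1 ⊕ K) ⊕ (M2 ⊕ K) = M1 ⊕ M2, so the key drops out. Then M2 = (M1 ⊕ M2) ⊕ M1 over the first 7 bytes.
byte 0: (6c ^ b8) ^ 6b = d4 ^ 6b = bf
byte 1: (18 ^ b8) ^ 65 = a0 ^ 65 = c5
byte 2: (cf ^ 2a) ^ 79 = e5 ^ 79 = 9c
byte 3: (77 ^ f9) ^ 3d = 8e ^ 3d = b3
byte 4: (e4 ^ 52) ^ 30 = b6 ^ 30 = 86
byte 5: (bd ^ 9a) ^ 78 = 27 ^ 78 = 5f
byte 6: (10 ^ 68) ^ 20 = 78 ^ 20 = 58

bf c5 9c b3 86 5f 58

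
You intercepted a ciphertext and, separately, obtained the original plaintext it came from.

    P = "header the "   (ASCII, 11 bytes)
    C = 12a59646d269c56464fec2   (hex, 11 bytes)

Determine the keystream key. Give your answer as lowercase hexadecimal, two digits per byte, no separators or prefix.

7ac0f722b71be5100c9be2

Since C = P ⊕ key, XORing both sides with P gives key = P ⊕ C.
byte 0: 68 ⊕ 12 = 7a
byte 1: 65 ⊕ a5 = c0
byte 2: 61 ⊕ 96 = f7
byte 3: 64 ⊕ 46 = 22
byte 4: 65 ⊕ d2 = b7
byte 5: 72 ⊕ 69 = 1b
byte 6: 20 ⊕ c5 = e5
byte 7: 74 ⊕ 64 = 10
byte 8: 68 ⊕ 64 = 0c
byte 9: 65 ⊕ fe = 9b
byte 10: 20 ⊕ c2 = e2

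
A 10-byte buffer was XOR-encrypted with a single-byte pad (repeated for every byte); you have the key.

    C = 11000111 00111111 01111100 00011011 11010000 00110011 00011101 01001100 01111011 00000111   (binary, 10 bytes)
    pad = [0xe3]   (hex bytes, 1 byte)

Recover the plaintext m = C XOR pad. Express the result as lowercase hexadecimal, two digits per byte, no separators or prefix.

24dc9ff833d0feaf98e4

The 1-byte key repeats, so the effective keystream is e3 e3 e3 e3 e3 e3 e3 e3 e3 e3.
byte 0: c7 ^ e3 = 24
byte 1: 3f ^ e3 = dc
byte 2: 7c ^ e3 = 9f
byte 3: 1b ^ e3 = f8
byte 4: d0 ^ e3 = 33
byte 5: 33 ^ e3 = d0
byte 6: 1d ^ e3 = fe
byte 7: 4c ^ e3 = af
byte 8: 7b ^ e3 = 98
byte 9: 07 ^ e3 = e4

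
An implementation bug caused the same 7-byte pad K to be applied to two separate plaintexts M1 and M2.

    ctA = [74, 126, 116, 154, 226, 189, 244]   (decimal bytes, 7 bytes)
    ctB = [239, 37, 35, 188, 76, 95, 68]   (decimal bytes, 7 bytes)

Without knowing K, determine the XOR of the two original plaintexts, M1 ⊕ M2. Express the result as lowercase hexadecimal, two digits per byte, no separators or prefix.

ctA ⊕ ctB = (M1 ⊕ K) ⊕ (M2 ⊕ K) = M1 ⊕ M2 — the shared key cancels under XOR.
4a xor ef = a5
7e xor 25 = 5b
74 xor 23 = 57
9a xor bc = 26
e2 xor 4c = ae
bd xor 5f = e2
f4 xor 44 = b0

a55b5726aee2b0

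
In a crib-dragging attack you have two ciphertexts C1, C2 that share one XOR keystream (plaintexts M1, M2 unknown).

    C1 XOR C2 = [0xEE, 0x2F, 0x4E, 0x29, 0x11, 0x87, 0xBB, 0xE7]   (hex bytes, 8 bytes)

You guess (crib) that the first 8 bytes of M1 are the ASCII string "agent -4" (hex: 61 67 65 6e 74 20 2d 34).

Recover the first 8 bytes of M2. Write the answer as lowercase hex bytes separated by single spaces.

8f 48 2b 47 65 a7 96 d3

Since C1 ⊕ C2 = M1 ⊕ M2, XORing with the guessed M1 bytes yields the corresponding M2 bytes: M2 = (C1 ⊕ C2) ⊕ M1.
ee XOR 61 = 8f
2f XOR 67 = 48
4e XOR 65 = 2b
29 XOR 6e = 47
11 XOR 74 = 65
87 XOR 20 = a7
bb XOR 2d = 96
e7 XOR 34 = d3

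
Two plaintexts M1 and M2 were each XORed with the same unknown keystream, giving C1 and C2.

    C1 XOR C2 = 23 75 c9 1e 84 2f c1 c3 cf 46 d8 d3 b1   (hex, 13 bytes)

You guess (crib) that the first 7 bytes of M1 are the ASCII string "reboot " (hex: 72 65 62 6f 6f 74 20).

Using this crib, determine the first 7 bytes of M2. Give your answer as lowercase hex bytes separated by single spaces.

51 10 ab 71 eb 5b e1

Since C1 ⊕ C2 = M1 ⊕ M2, XORing with the guessed M1 bytes yields the corresponding M2 bytes: M2 = (C1 ⊕ C2) ⊕ M1.
23 XOR 72 = 51
75 XOR 65 = 10
c9 XOR 62 = ab
1e XOR 6f = 71
84 XOR 6f = eb
2f XOR 74 = 5b
c1 XOR 20 = e1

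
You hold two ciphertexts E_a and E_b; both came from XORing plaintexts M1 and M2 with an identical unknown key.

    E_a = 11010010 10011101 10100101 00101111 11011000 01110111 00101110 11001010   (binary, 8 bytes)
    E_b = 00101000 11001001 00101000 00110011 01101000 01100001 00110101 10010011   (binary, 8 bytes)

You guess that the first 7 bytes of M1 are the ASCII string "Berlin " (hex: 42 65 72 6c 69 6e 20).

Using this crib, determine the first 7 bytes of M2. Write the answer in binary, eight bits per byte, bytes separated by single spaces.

First, E_a ⊕ E_b = (M1 ⊕ K) ⊕ (M2 ⊕ K) = M1 ⊕ M2, so the key drops out. Then M2 = (M1 ⊕ M2) ⊕ M1 over the first 7 bytes.
byte 0: (d2 xor 28) xor 42 = fa xor 42 = b8
byte 1: (9d xor c9) xor 65 = 54 xor 65 = 31
byte 2: (a5 xor 28) xor 72 = 8d xor 72 = ff
byte 3: (2f xor 33) xor 6c = 1c xor 6c = 70
byte 4: (d8 xor 68) xor 69 = b0 xor 69 = d9
byte 5: (77 xor 61) xor 6e = 16 xor 6e = 78
byte 6: (2e xor 35) xor 20 = 1b xor 20 = 3b

10111000 00110001 11111111 01110000 11011001 01111000 00111011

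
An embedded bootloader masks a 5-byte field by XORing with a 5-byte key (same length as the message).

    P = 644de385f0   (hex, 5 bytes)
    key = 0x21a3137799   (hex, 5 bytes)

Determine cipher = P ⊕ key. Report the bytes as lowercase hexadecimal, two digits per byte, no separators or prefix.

byte 0: 64 ^ 21 = 45
byte 1: 4d ^ a3 = ee
byte 2: e3 ^ 13 = f0
byte 3: 85 ^ 77 = f2
byte 4: f0 ^ 99 = 69

45eef0f269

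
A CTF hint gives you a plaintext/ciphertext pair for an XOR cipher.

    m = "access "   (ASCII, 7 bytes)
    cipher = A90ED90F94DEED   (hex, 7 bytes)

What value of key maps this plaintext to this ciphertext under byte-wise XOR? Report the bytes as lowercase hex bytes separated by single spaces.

Since cipher = m ⊕ key, XORing both sides with m gives key = m ⊕ cipher.
byte 0: 61 ⊕ a9 = c8
byte 1: 63 ⊕ 0e = 6d
byte 2: 63 ⊕ d9 = ba
byte 3: 65 ⊕ 0f = 6a
byte 4: 73 ⊕ 94 = e7
byte 5: 73 ⊕ de = ad
byte 6: 20 ⊕ ed = cd

c8 6d ba 6a e7 ad cd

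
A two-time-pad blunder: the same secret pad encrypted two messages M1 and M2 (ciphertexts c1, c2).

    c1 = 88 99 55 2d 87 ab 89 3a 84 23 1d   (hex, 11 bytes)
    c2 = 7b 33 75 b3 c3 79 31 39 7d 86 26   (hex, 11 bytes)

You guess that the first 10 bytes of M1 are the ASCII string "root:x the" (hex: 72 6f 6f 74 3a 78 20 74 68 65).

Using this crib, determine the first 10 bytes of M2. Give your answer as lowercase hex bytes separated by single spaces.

First, c1 ⊕ c2 = (M1 ⊕ K) ⊕ (M2 ⊕ K) = M1 ⊕ M2, so the key drops out. Then M2 = (M1 ⊕ M2) ⊕ M1 over the first 10 bytes.
byte 0: (88 ^ 7b) ^ 72 = f3 ^ 72 = 81
byte 1: (99 ^ 33) ^ 6f = aa ^ 6f = c5
byte 2: (55 ^ 75) ^ 6f = 20 ^ 6f = 4f
byte 3: (2d ^ b3) ^ 74 = 9e ^ 74 = ea
byte 4: (87 ^ c3) ^ 3a = 44 ^ 3a = 7e
byte 5: (ab ^ 79) ^ 78 = d2 ^ 78 = aa
byte 6: (89 ^ 31) ^ 20 = b8 ^ 20 = 98
byte 7: (3a ^ 39) ^ 74 = 03 ^ 74 = 77
byte 8: (84 ^ 7d) ^ 68 = f9 ^ 68 = 91
byte 9: (23 ^ 86) ^ 65 = a5 ^ 65 = c0

81 c5 4f ea 7e aa 98 77 91 c0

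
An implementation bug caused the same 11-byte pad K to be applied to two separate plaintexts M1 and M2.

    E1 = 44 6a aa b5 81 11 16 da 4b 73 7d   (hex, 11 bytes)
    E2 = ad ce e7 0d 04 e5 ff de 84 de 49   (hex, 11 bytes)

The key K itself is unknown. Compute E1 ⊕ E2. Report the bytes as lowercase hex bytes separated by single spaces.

E1 ⊕ E2 = (M1 ⊕ K) ⊕ (M2 ⊕ K) = M1 ⊕ M2 — the shared key cancels under XOR.
01000100 ⊕ 10101101 = 11101001
01101010 ⊕ 11001110 = 10100100
10101010 ⊕ 11100111 = 01001101
10110101 ⊕ 00001101 = 10111000
10000001 ⊕ 00000100 = 10000101
00010001 ⊕ 11100101 = 11110100
00010110 ⊕ 11111111 = 11101001
11011010 ⊕ 11011110 = 00000100
01001011 ⊕ 10000100 = 11001111
01110011 ⊕ 11011110 = 10101101
01111101 ⊕ 01001001 = 00110100

e9 a4 4d b8 85 f4 e9 04 cf ad 34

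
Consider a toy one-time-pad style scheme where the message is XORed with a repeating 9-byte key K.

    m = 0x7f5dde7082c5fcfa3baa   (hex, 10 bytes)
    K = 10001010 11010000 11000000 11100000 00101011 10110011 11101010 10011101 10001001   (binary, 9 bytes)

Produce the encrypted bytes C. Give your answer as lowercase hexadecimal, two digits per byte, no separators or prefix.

The 9-byte key repeats, so the effective keystream is 8a d0 c0 e0 2b b3 ea 9d 89 8a.
byte 0: 7f ⊕ 8a = f5
byte 1: 5d ⊕ d0 = 8d
byte 2: de ⊕ c0 = 1e
byte 3: 70 ⊕ e0 = 90
byte 4: 82 ⊕ 2b = a9
byte 5: c5 ⊕ b3 = 76
byte 6: fc ⊕ ea = 16
byte 7: fa ⊕ 9d = 67
byte 8: 3b ⊕ 89 = b2
byte 9: aa ⊕ 8a = 20

f58d1e90a9761667b220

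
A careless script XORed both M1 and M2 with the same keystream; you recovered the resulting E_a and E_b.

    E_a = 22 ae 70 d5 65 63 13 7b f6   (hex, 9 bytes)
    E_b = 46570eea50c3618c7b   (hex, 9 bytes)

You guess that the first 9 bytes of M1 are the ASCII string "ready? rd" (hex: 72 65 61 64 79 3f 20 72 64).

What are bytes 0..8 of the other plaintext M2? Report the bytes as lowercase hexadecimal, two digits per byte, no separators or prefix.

First, E_a ⊕ E_b = (M1 ⊕ K) ⊕ (M2 ⊕ K) = M1 ⊕ M2, so the key drops out. Then M2 = (M1 ⊕ M2) ⊕ M1 over the first 9 bytes.
byte 0: (22 ⊕ 46) ⊕ 72 = 64 ⊕ 72 = 16
byte 1: (ae ⊕ 57) ⊕ 65 = f9 ⊕ 65 = 9c
byte 2: (70 ⊕ 0e) ⊕ 61 = 7e ⊕ 61 = 1f
byte 3: (d5 ⊕ ea) ⊕ 64 = 3f ⊕ 64 = 5b
byte 4: (65 ⊕ 50) ⊕ 79 = 35 ⊕ 79 = 4c
byte 5: (63 ⊕ c3) ⊕ 3f = a0 ⊕ 3f = 9f
byte 6: (13 ⊕ 61) ⊕ 20 = 72 ⊕ 20 = 52
byte 7: (7b ⊕ 8c) ⊕ 72 = f7 ⊕ 72 = 85
byte 8: (f6 ⊕ 7b) ⊕ 64 = 8d ⊕ 64 = e9

169c1f5b4c9f5285e9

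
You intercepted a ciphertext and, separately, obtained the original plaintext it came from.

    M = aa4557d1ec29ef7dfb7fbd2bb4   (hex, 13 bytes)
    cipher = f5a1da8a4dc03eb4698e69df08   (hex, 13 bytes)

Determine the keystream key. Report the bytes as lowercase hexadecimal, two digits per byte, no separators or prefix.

5fe48d5ba1e9d1c992f1d4f4bc

Since cipher = M ⊕ key, XORing both sides with M gives key = M ⊕ cipher.
byte 0: 10101010 xor 11110101 = 01011111
byte 1: 01000101 xor 10100001 = 11100100
byte 2: 01010111 xor 11011010 = 10001101
byte 3: 11010001 xor 10001010 = 01011011
byte 4: 11101100 xor 01001101 = 10100001
byte 5: 00101001 xor 11000000 = 11101001
byte 6: 11101111 xor 00111110 = 11010001
byte 7: 01111101 xor 10110100 = 11001001
byte 8: 11111011 xor 01101001 = 10010010
byte 9: 01111111 xor 10001110 = 11110001
byte 10: 10111101 xor 01101001 = 11010100
byte 11: 00101011 xor 11011111 = 11110100
byte 12: 10110100 xor 00001000 = 10111100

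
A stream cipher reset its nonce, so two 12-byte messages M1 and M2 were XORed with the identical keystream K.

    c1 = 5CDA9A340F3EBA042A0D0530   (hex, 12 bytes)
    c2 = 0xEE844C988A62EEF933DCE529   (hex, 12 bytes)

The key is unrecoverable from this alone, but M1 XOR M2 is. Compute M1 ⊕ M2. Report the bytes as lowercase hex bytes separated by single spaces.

c1 ⊕ c2 = (M1 ⊕ K) ⊕ (M2 ⊕ K) = M1 ⊕ M2 — the shared key cancels under XOR.
5c ^ ee = b2
da ^ 84 = 5e
9a ^ 4c = d6
34 ^ 98 = ac
0f ^ 8a = 85
3e ^ 62 = 5c
ba ^ ee = 54
04 ^ f9 = fd
2a ^ 33 = 19
0d ^ dc = d1
05 ^ e5 = e0
30 ^ 29 = 19

b2 5e d6 ac 85 5c 54 fd 19 d1 e0 19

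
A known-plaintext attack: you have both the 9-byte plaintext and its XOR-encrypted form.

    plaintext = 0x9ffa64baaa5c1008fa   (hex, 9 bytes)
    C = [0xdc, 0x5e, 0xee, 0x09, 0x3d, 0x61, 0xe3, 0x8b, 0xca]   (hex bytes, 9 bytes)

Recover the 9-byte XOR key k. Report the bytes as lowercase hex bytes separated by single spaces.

43 a4 8a b3 97 3d f3 83 30

Since C = plaintext ⊕ k, XORing both sides with plaintext gives k = plaintext ⊕ C.
159 xor 220 =  67
250 xor  94 = 164
100 xor 238 = 138
186 xor   9 = 179
170 xor  61 = 151
 92 xor  97 =  61
 16 xor 227 = 243
  8 xor 139 = 131
250 xor 202 =  48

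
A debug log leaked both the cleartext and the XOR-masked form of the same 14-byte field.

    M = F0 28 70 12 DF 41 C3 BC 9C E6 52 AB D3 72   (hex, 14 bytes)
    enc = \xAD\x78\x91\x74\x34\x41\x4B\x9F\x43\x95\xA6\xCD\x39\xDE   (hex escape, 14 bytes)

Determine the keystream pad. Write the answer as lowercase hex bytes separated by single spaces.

Since enc = M ⊕ pad, XORing both sides with M gives pad = M ⊕ enc.
240 XOR 173 =  93
 40 XOR 120 =  80
112 XOR 145 = 225
 18 XOR 116 = 102
223 XOR  52 = 235
 65 XOR  65 =   0
195 XOR  75 = 136
188 XOR 159 =  35
156 XOR  67 = 223
230 XOR 149 = 115
 82 XOR 166 = 244
171 XOR 205 = 102
211 XOR  57 = 234
114 XOR 222 = 172

5d 50 e1 66 eb 00 88 23 df 73 f4 66 ea ac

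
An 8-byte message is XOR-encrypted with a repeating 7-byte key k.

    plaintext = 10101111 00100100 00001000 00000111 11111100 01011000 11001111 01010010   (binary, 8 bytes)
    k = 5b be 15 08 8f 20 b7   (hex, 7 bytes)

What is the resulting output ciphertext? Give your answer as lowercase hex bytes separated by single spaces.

The 7-byte key repeats, so the effective keystream is 5b be 15 08 8f 20 b7 5b.
byte 0: 10101111 ⊕ 01011011 = 11110100
byte 1: 00100100 ⊕ 10111110 = 10011010
byte 2: 00001000 ⊕ 00010101 = 00011101
byte 3: 00000111 ⊕ 00001000 = 00001111
byte 4: 11111100 ⊕ 10001111 = 01110011
byte 5: 01011000 ⊕ 00100000 = 01111000
byte 6: 11001111 ⊕ 10110111 = 01111000
byte 7: 01010010 ⊕ 01011011 = 00001001

f4 9a 1d 0f 73 78 78 09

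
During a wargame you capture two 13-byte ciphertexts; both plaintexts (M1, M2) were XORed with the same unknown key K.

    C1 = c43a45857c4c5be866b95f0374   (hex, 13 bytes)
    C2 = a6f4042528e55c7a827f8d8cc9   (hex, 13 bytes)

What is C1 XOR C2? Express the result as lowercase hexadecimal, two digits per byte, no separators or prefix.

62ce41a054a90792e4c6d28fbd

C1 ⊕ C2 = (M1 ⊕ K) ⊕ (M2 ⊕ K) = M1 ⊕ M2 — the shared key cancels under XOR.
byte 0: 11000100 ⊕ 10100110 = 01100010
byte 1: 00111010 ⊕ 11110100 = 11001110
byte 2: 01000101 ⊕ 00000100 = 01000001
byte 3: 10000101 ⊕ 00100101 = 10100000
byte 4: 01111100 ⊕ 00101000 = 01010100
byte 5: 01001100 ⊕ 11100101 = 10101001
byte 6: 01011011 ⊕ 01011100 = 00000111
byte 7: 11101000 ⊕ 01111010 = 10010010
byte 8: 01100110 ⊕ 10000010 = 11100100
byte 9: 10111001 ⊕ 01111111 = 11000110
byte 10: 01011111 ⊕ 10001101 = 11010010
byte 11: 00000011 ⊕ 10001100 = 10001111
byte 12: 01110100 ⊕ 11001001 = 10111101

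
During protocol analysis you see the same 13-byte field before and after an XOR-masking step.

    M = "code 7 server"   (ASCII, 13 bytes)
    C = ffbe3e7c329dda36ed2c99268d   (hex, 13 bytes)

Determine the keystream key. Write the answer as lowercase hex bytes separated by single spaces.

9c d1 5a 19 12 aa fa 45 88 5e ef 43 ff

Since C = M ⊕ key, XORing both sides with M gives key = M ⊕ C.
63 xor ff = 9c
6f xor be = d1
64 xor 3e = 5a
65 xor 7c = 19
20 xor 32 = 12
37 xor 9d = aa
20 xor da = fa
73 xor 36 = 45
65 xor ed = 88
72 xor 2c = 5e
76 xor 99 = ef
65 xor 26 = 43
72 xor 8d = ff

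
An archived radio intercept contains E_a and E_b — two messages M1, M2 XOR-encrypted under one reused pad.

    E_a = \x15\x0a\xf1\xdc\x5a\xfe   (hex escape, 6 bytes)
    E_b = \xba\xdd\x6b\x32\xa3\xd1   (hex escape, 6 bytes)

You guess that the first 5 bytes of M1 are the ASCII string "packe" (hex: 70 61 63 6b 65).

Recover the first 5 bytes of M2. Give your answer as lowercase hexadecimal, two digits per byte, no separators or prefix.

dfb6f9859c

First, E_a ⊕ E_b = (M1 ⊕ K) ⊕ (M2 ⊕ K) = M1 ⊕ M2, so the key drops out. Then M2 = (M1 ⊕ M2) ⊕ M1 over the first 5 bytes.
byte 0: (15 xor ba) xor 70 = af xor 70 = df
byte 1: (0a xor dd) xor 61 = d7 xor 61 = b6
byte 2: (f1 xor 6b) xor 63 = 9a xor 63 = f9
byte 3: (dc xor 32) xor 6b = ee xor 6b = 85
byte 4: (5a xor a3) xor 65 = f9 xor 65 = 9c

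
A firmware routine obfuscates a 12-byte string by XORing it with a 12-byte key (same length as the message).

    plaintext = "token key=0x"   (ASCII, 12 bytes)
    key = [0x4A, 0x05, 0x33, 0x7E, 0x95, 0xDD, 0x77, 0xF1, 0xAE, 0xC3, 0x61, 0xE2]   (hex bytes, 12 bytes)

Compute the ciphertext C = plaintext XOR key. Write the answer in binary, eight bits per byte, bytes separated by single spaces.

74 xor 4a = 3e
6f xor 05 = 6a
6b xor 33 = 58
65 xor 7e = 1b
6e xor 95 = fb
20 xor dd = fd
6b xor 77 = 1c
65 xor f1 = 94
79 xor ae = d7
3d xor c3 = fe
30 xor 61 = 51
78 xor e2 = 9a

00111110 01101010 01011000 00011011 11111011 11111101 00011100 10010100 11010111 11111110 01010001 10011010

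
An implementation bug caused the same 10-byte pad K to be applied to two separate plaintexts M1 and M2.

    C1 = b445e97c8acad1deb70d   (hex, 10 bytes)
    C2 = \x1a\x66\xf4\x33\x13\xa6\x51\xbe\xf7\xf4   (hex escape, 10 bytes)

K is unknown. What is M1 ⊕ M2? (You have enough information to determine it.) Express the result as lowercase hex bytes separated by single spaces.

ae 23 1d 4f 99 6c 80 60 40 f9

C1 ⊕ C2 = (M1 ⊕ K) ⊕ (M2 ⊕ K) = M1 ⊕ M2 — the shared key cancels under XOR.
10110100 ⊕ 00011010 = 10101110
01000101 ⊕ 01100110 = 00100011
11101001 ⊕ 11110100 = 00011101
01111100 ⊕ 00110011 = 01001111
10001010 ⊕ 00010011 = 10011001
11001010 ⊕ 10100110 = 01101100
11010001 ⊕ 01010001 = 10000000
11011110 ⊕ 10111110 = 01100000
10110111 ⊕ 11110111 = 01000000
00001101 ⊕ 11110100 = 11111001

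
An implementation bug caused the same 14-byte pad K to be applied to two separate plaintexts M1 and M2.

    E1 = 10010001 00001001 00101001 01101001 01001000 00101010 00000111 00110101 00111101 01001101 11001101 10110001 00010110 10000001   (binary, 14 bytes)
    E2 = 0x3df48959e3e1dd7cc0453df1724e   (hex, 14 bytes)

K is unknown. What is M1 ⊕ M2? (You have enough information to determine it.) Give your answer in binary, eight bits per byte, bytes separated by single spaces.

10101100 11111101 10100000 00110000 10101011 11001011 11011010 01001001 11111101 00001000 11110000 01000000 01100100 11001111

E1 ⊕ E2 = (M1 ⊕ K) ⊕ (M2 ⊕ K) = M1 ⊕ M2 — the shared key cancels under XOR.
byte 0: 10010001 ^ 00111101 = 10101100
byte 1: 00001001 ^ 11110100 = 11111101
byte 2: 00101001 ^ 10001001 = 10100000
byte 3: 01101001 ^ 01011001 = 00110000
byte 4: 01001000 ^ 11100011 = 10101011
byte 5: 00101010 ^ 11100001 = 11001011
byte 6: 00000111 ^ 11011101 = 11011010
byte 7: 00110101 ^ 01111100 = 01001001
byte 8: 00111101 ^ 11000000 = 11111101
byte 9: 01001101 ^ 01000101 = 00001000
byte 10: 11001101 ^ 00111101 = 11110000
byte 11: 10110001 ^ 11110001 = 01000000
byte 12: 00010110 ^ 01110010 = 01100100
byte 13: 10000001 ^ 01001110 = 11001111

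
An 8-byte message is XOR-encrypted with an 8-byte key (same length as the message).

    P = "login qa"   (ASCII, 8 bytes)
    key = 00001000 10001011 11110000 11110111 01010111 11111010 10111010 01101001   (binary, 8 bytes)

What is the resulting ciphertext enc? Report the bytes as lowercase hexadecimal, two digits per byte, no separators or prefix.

byte 0: 6c XOR 08 = 64
byte 1: 6f XOR 8b = e4
byte 2: 67 XOR f0 = 97
byte 3: 69 XOR f7 = 9e
byte 4: 6e XOR 57 = 39
byte 5: 20 XOR fa = da
byte 6: 71 XOR ba = cb
byte 7: 61 XOR 69 = 08

64e4979e39dacb08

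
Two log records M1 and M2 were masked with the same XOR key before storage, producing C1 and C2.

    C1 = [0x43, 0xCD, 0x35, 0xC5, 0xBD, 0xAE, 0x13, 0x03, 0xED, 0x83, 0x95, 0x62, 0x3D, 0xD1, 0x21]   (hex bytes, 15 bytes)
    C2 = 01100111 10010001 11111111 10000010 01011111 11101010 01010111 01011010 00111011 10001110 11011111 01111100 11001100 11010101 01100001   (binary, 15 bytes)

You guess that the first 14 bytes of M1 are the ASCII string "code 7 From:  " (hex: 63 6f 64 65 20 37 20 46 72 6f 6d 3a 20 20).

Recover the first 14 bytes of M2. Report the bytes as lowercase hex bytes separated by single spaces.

First, C1 ⊕ C2 = (M1 ⊕ K) ⊕ (M2 ⊕ K) = M1 ⊕ M2, so the key drops out. Then M2 = (M1 ⊕ M2) ⊕ M1 over the first 14 bytes.
byte 0: (43 ⊕ 67) ⊕ 63 = 24 ⊕ 63 = 47
byte 1: (cd ⊕ 91) ⊕ 6f = 5c ⊕ 6f = 33
byte 2: (35 ⊕ ff) ⊕ 64 = ca ⊕ 64 = ae
byte 3: (c5 ⊕ 82) ⊕ 65 = 47 ⊕ 65 = 22
byte 4: (bd ⊕ 5f) ⊕ 20 = e2 ⊕ 20 = c2
byte 5: (ae ⊕ ea) ⊕ 37 = 44 ⊕ 37 = 73
byte 6: (13 ⊕ 57) ⊕ 20 = 44 ⊕ 20 = 64
byte 7: (03 ⊕ 5a) ⊕ 46 = 59 ⊕ 46 = 1f
byte 8: (ed ⊕ 3b) ⊕ 72 = d6 ⊕ 72 = a4
byte 9: (83 ⊕ 8e) ⊕ 6f = 0d ⊕ 6f = 62
byte 10: (95 ⊕ df) ⊕ 6d = 4a ⊕ 6d = 27
byte 11: (62 ⊕ 7c) ⊕ 3a = 1e ⊕ 3a = 24
byte 12: (3d ⊕ cc) ⊕ 20 = f1 ⊕ 20 = d1
byte 13: (d1 ⊕ d5) ⊕ 20 = 04 ⊕ 20 = 24

47 33 ae 22 c2 73 64 1f a4 62 27 24 d1 24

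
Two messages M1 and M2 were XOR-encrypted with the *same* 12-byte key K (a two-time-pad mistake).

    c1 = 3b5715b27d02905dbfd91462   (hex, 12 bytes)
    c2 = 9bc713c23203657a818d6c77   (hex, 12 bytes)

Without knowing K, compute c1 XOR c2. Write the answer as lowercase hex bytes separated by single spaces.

c1 ⊕ c2 = (M1 ⊕ K) ⊕ (M2 ⊕ K) = M1 ⊕ M2 — the shared key cancels under XOR.
3b xor 9b = a0
57 xor c7 = 90
15 xor 13 = 06
b2 xor c2 = 70
7d xor 32 = 4f
02 xor 03 = 01
90 xor 65 = f5
5d xor 7a = 27
bf xor 81 = 3e
d9 xor 8d = 54
14 xor 6c = 78
62 xor 77 = 15

a0 90 06 70 4f 01 f5 27 3e 54 78 15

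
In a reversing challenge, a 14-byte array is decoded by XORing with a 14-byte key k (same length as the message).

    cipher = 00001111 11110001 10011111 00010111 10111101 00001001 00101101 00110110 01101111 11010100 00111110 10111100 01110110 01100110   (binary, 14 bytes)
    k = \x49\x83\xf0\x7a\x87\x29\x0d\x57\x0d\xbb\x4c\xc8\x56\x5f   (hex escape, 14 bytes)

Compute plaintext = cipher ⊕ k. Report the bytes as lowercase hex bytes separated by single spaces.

 15 ⊕  73 =  70
241 ⊕ 131 = 114
159 ⊕ 240 = 111
 23 ⊕ 122 = 109
189 ⊕ 135 =  58
  9 ⊕  41 =  32
 45 ⊕  13 =  32
 54 ⊕  87 =  97
111 ⊕  13 =  98
212 ⊕ 187 = 111
 62 ⊕  76 = 114
188 ⊕ 200 = 116
118 ⊕  86 =  32
102 ⊕  95 =  57

46 72 6f 6d 3a 20 20 61 62 6f 72 74 20 39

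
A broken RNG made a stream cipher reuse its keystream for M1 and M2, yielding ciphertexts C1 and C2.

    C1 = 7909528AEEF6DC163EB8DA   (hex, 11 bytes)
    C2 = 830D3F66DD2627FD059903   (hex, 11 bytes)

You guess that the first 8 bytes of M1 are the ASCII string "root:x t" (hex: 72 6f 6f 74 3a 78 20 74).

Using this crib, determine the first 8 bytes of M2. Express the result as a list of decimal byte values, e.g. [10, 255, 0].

[136, 107, 2, 152, 9, 168, 219, 159]

First, C1 ⊕ C2 = (M1 ⊕ K) ⊕ (M2 ⊕ K) = M1 ⊕ M2, so the key drops out. Then M2 = (M1 ⊕ M2) ⊕ M1 over the first 8 bytes.
byte 0: (79 XOR 83) XOR 72 = fa XOR 72 = 88
byte 1: (09 XOR 0d) XOR 6f = 04 XOR 6f = 6b
byte 2: (52 XOR 3f) XOR 6f = 6d XOR 6f = 02
byte 3: (8a XOR 66) XOR 74 = ec XOR 74 = 98
byte 4: (ee XOR dd) XOR 3a = 33 XOR 3a = 09
byte 5: (f6 XOR 26) XOR 78 = d0 XOR 78 = a8
byte 6: (dc XOR 27) XOR 20 = fb XOR 20 = db
byte 7: (16 XOR fd) XOR 74 = eb XOR 74 = 9f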